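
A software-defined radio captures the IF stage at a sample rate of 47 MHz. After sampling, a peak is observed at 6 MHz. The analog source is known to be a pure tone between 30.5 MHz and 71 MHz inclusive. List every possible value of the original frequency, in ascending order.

41 MHz, 53 MHz

Frequencies that alias to 6 MHz are k·fs ± 6 MHz for integer k ≥ 0.
k=0: 6 MHz.
k=1: 41 MHz, 53 MHz.
k=2: 88 MHz, 100 MHz.
Within [30.5 MHz, 71 MHz]: 41 MHz, 53 MHz.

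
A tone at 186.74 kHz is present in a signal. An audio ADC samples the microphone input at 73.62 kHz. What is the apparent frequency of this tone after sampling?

34.12 kHz

186.74 kHz mod fs = 39.5 kHz.
39.5 kHz > fs/2 = 36.81 kHz, folds to fs − 39.5 kHz = 34.12 kHz.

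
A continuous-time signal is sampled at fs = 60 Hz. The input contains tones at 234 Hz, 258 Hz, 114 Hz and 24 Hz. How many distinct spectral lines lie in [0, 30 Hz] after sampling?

3

fs/2 = 30 Hz.
234 Hz mod fs = 54 Hz.
54 Hz > fs/2 = 30 Hz, folds to fs − 54 Hz = 6 Hz.
258 Hz mod fs = 18 Hz.
18 Hz ≤ fs/2 = 30 Hz, appears at 18 Hz.
114 Hz mod fs = 54 Hz.
54 Hz > fs/2 = 30 Hz, folds to fs − 54 Hz = 6 Hz.
24 Hz ≤ fs/2 = 30 Hz, passes unchanged.
Distinct values: {6 Hz, 18 Hz, 24 Hz} → 3.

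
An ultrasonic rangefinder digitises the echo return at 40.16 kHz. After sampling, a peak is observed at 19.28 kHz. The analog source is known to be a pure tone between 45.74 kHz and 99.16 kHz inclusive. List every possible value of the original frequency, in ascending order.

Frequencies that alias to 19.28 kHz are k·fs ± 19.28 kHz for integer k ≥ 0.
k=0: 19.28 kHz.
k=1: 20.88 kHz, 59.44 kHz.
k=2: 61.04 kHz, 99.6 kHz.
k=3: 101.2 kHz, 139.76 kHz.
Within [45.74 kHz, 99.16 kHz]: 59.44 kHz, 61.04 kHz.

59.44 kHz, 61.04 kHz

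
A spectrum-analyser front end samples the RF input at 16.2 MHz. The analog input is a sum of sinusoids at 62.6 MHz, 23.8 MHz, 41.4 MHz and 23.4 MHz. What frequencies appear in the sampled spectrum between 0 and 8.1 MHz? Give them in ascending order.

fs/2 = 8.1 MHz.
62.6 MHz mod fs = 14 MHz.
14 MHz > fs/2 = 8.1 MHz, folds to fs − 14 MHz = 2.2 MHz.
23.8 MHz mod fs = 7.6 MHz.
7.6 MHz ≤ fs/2 = 8.1 MHz, appears at 7.6 MHz.
41.4 MHz mod fs = 9 MHz.
9 MHz > fs/2 = 8.1 MHz, folds to fs − 9 MHz = 7.2 MHz.
23.4 MHz mod fs = 7.2 MHz.
7.2 MHz ≤ fs/2 = 8.1 MHz, appears at 7.2 MHz.
Distinct values: {2.2 MHz, 7.2 MHz, 7.6 MHz}.

2.2 MHz, 7.2 MHz, 7.6 MHz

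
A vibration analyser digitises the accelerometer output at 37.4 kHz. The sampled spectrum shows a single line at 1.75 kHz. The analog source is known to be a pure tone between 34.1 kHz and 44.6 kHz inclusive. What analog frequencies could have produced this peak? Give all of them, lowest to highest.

Frequencies that alias to 1.75 kHz are k·fs ± 1.75 kHz for integer k ≥ 0.
k=0: 1.75 kHz.
k=1: 35.65 kHz, 39.15 kHz.
k=2: 73.05 kHz, 76.55 kHz.
Within [34.1 kHz, 44.6 kHz]: 35.65 kHz, 39.15 kHz.

35.65 kHz, 39.15 kHz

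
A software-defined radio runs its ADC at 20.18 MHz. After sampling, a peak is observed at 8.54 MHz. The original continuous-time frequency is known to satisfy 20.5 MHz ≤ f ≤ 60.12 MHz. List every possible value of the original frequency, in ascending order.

28.72 MHz, 31.82 MHz, 48.9 MHz, 52 MHz

Frequencies that alias to 8.54 MHz are k·fs ± 8.54 MHz for integer k ≥ 0.
k=0: 8.54 MHz.
k=1: 11.64 MHz, 28.72 MHz.
k=2: 31.82 MHz, 48.9 MHz.
k=3: 52 MHz, 69.08 MHz.
k=4: 72.18 MHz, 89.26 MHz.
Within [20.5 MHz, 60.12 MHz]: 28.72 MHz, 31.82 MHz, 48.9 MHz, 52 MHz.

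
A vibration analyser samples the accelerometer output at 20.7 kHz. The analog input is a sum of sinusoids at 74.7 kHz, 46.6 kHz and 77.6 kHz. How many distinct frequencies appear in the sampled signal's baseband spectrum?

fs/2 = 10.35 kHz.
74.7 kHz mod fs = 12.6 kHz.
12.6 kHz > fs/2 = 10.35 kHz, folds to fs − 12.6 kHz = 8.1 kHz.
46.6 kHz mod fs = 5.2 kHz.
5.2 kHz ≤ fs/2 = 10.35 kHz, appears at 5.2 kHz.
77.6 kHz mod fs = 15.5 kHz.
15.5 kHz > fs/2 = 10.35 kHz, folds to fs − 15.5 kHz = 5.2 kHz.
Distinct values: {5.2 kHz, 8.1 kHz} → 2.

2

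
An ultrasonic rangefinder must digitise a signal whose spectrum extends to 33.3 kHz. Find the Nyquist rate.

Nyquist rate = 2 × 33.3 kHz = 66.6 kHz.

66.6 kHz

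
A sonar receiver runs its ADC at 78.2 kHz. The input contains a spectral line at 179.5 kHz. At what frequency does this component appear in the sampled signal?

179.5 kHz mod fs = 23.1 kHz.
23.1 kHz ≤ fs/2 = 39.1 kHz, appears at 23.1 kHz.

23.1 kHz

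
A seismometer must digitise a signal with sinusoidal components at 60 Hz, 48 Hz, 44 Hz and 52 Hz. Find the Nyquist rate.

Highest-frequency component: 60 Hz.
Nyquist rate = 2 × 60 Hz = 120 Hz.

120 Hz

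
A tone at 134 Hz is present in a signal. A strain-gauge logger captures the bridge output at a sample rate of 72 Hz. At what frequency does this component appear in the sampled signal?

134 Hz mod fs = 62 Hz.
62 Hz > fs/2 = 36 Hz, folds to fs − 62 Hz = 10 Hz.

10 Hz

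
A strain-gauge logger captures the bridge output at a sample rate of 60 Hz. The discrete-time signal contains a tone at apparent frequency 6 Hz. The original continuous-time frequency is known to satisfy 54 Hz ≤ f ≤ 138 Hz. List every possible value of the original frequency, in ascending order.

Frequencies that alias to 6 Hz are k·fs ± 6 Hz for integer k ≥ 0.
k=0: 6 Hz.
k=1: 54 Hz, 66 Hz.
k=2: 114 Hz, 126 Hz.
k=3: 174 Hz, 186 Hz.
Within [54 Hz, 138 Hz]: 54 Hz, 66 Hz, 114 Hz, 126 Hz.

54 Hz, 66 Hz, 114 Hz, 126 Hz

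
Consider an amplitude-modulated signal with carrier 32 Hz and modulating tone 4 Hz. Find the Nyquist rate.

AM sidebands sit at fc ± fm = 28 Hz and 36 Hz.
Highest-frequency component: 36 Hz.
Nyquist rate = 2 × 36 Hz = 72 Hz.

72 Hz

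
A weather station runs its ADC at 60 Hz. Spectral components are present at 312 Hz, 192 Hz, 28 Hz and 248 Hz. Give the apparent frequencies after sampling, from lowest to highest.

fs/2 = 30 Hz.
312 Hz mod fs = 12 Hz.
12 Hz ≤ fs/2 = 30 Hz, appears at 12 Hz.
192 Hz mod fs = 12 Hz.
12 Hz ≤ fs/2 = 30 Hz, appears at 12 Hz.
28 Hz ≤ fs/2 = 30 Hz, passes unchanged.
248 Hz mod fs = 8 Hz.
8 Hz ≤ fs/2 = 30 Hz, appears at 8 Hz.
Distinct values: {8 Hz, 12 Hz, 28 Hz}.

8 Hz, 12 Hz, 28 Hz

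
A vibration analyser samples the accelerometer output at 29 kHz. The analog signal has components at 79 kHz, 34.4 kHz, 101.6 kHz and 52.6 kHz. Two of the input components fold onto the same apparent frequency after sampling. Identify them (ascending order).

34.4 kHz, 52.6 kHz

fs/2 = 14.5 kHz.
79 kHz mod fs = 21 kHz.
21 kHz > fs/2 = 14.5 kHz, folds to fs − 21 kHz = 8 kHz.
34.4 kHz mod fs = 5.4 kHz.
5.4 kHz ≤ fs/2 = 14.5 kHz, appears at 5.4 kHz.
101.6 kHz mod fs = 14.6 kHz.
14.6 kHz > fs/2 = 14.5 kHz, folds to fs − 14.6 kHz = 14.4 kHz.
52.6 kHz mod fs = 23.6 kHz.
23.6 kHz > fs/2 = 14.5 kHz, folds to fs − 23.6 kHz = 5.4 kHz.
34.4 kHz and 52.6 kHz both map to 5.4 kHz.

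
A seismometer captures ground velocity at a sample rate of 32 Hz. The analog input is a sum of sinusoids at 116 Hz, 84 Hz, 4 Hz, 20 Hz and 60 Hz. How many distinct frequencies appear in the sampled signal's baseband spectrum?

fs/2 = 16 Hz.
116 Hz mod fs = 20 Hz.
20 Hz > fs/2 = 16 Hz, folds to fs − 20 Hz = 12 Hz.
84 Hz mod fs = 20 Hz.
20 Hz > fs/2 = 16 Hz, folds to fs − 20 Hz = 12 Hz.
4 Hz ≤ fs/2 = 16 Hz, passes unchanged.
20 Hz > fs/2 = 16 Hz, folds to fs − 20 Hz = 12 Hz.
60 Hz mod fs = 28 Hz.
28 Hz > fs/2 = 16 Hz, folds to fs − 28 Hz = 4 Hz.
Distinct values: {4 Hz, 12 Hz} → 2.

2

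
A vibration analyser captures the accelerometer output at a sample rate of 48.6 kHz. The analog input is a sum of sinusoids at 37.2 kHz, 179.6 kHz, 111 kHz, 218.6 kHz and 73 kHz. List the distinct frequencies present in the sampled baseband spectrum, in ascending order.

11.4 kHz, 13.8 kHz, 14.8 kHz, 24.2 kHz

fs/2 = 24.3 kHz.
37.2 kHz > fs/2 = 24.3 kHz, folds to fs − 37.2 kHz = 11.4 kHz.
179.6 kHz mod fs = 33.8 kHz.
33.8 kHz > fs/2 = 24.3 kHz, folds to fs − 33.8 kHz = 14.8 kHz.
111 kHz mod fs = 13.8 kHz.
13.8 kHz ≤ fs/2 = 24.3 kHz, appears at 13.8 kHz.
218.6 kHz mod fs = 24.2 kHz.
24.2 kHz ≤ fs/2 = 24.3 kHz, appears at 24.2 kHz.
73 kHz mod fs = 24.4 kHz.
24.4 kHz > fs/2 = 24.3 kHz, folds to fs − 24.4 kHz = 24.2 kHz.
Distinct values: {11.4 kHz, 13.8 kHz, 14.8 kHz, 24.2 kHz}.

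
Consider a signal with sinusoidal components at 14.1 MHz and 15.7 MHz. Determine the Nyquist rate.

31.4 MHz

Highest-frequency component: 15.7 MHz.
Nyquist rate = 2 × 15.7 MHz = 31.4 MHz.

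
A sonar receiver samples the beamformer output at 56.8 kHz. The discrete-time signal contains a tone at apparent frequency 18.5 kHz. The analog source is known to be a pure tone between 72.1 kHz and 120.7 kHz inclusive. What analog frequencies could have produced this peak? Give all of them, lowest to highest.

75.3 kHz, 95.1 kHz

Frequencies that alias to 18.5 kHz are k·fs ± 18.5 kHz for integer k ≥ 0.
k=0: 18.5 kHz.
k=1: 38.3 kHz, 75.3 kHz.
k=2: 95.1 kHz, 132.1 kHz.
k=3: 151.9 kHz, 188.9 kHz.
Within [72.1 kHz, 120.7 kHz]: 75.3 kHz, 95.1 kHz.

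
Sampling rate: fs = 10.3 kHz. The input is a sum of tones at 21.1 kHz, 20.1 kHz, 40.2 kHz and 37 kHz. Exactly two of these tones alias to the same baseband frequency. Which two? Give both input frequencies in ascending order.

fs/2 = 5.15 kHz.
21.1 kHz mod fs = 0.5 kHz.
0.5 kHz ≤ fs/2 = 5.15 kHz, appears at 0.5 kHz.
20.1 kHz mod fs = 9.8 kHz.
9.8 kHz > fs/2 = 5.15 kHz, folds to fs − 9.8 kHz = 0.5 kHz.
40.2 kHz mod fs = 9.3 kHz.
9.3 kHz > fs/2 = 5.15 kHz, folds to fs − 9.3 kHz = 1 kHz.
37 kHz mod fs = 6.1 kHz.
6.1 kHz > fs/2 = 5.15 kHz, folds to fs − 6.1 kHz = 4.2 kHz.
20.1 kHz and 21.1 kHz both map to 0.5 kHz.

20.1 kHz, 21.1 kHz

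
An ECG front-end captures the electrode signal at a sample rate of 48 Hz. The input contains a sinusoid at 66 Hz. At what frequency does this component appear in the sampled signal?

66 Hz mod fs = 18 Hz.
18 Hz ≤ fs/2 = 24 Hz, appears at 18 Hz.

18 Hz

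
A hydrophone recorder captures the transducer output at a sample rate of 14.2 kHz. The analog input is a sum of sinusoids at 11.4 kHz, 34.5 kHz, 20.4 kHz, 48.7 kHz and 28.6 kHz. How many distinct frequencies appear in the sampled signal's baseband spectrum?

fs/2 = 7.1 kHz.
11.4 kHz > fs/2 = 7.1 kHz, folds to fs − 11.4 kHz = 2.8 kHz.
34.5 kHz mod fs = 6.1 kHz.
6.1 kHz ≤ fs/2 = 7.1 kHz, appears at 6.1 kHz.
20.4 kHz mod fs = 6.2 kHz.
6.2 kHz ≤ fs/2 = 7.1 kHz, appears at 6.2 kHz.
48.7 kHz mod fs = 6.1 kHz.
6.1 kHz ≤ fs/2 = 7.1 kHz, appears at 6.1 kHz.
28.6 kHz mod fs = 0.2 kHz.
0.2 kHz ≤ fs/2 = 7.1 kHz, appears at 0.2 kHz.
Distinct values: {0.2 kHz, 2.8 kHz, 6.1 kHz, 6.2 kHz} → 4.

4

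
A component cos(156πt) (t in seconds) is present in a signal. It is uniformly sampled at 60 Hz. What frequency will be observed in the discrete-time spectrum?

ω = 156π rad/s → f = ω/(2π) = 78 Hz.
78 Hz mod fs = 18 Hz.
18 Hz ≤ fs/2 = 30 Hz, appears at 18 Hz.

18 Hz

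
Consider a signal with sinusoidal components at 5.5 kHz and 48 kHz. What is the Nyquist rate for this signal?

96 kHz

Highest-frequency component: 48 kHz.
Nyquist rate = 2 × 48 kHz = 96 kHz.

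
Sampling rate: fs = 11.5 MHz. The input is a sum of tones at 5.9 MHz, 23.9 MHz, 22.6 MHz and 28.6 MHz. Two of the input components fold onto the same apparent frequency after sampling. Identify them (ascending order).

5.9 MHz, 28.6 MHz

fs/2 = 5.75 MHz.
5.9 MHz > fs/2 = 5.75 MHz, folds to fs − 5.9 MHz = 5.6 MHz.
23.9 MHz mod fs = 0.9 MHz.
0.9 MHz ≤ fs/2 = 5.75 MHz, appears at 0.9 MHz.
22.6 MHz mod fs = 11.1 MHz.
11.1 MHz > fs/2 = 5.75 MHz, folds to fs − 11.1 MHz = 0.4 MHz.
28.6 MHz mod fs = 5.6 MHz.
5.6 MHz ≤ fs/2 = 5.75 MHz, appears at 5.6 MHz.
5.9 MHz and 28.6 MHz both map to 5.6 MHz.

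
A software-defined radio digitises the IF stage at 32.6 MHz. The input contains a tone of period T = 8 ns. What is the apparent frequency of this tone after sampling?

T = 8 ns → f = 1/T = 125 MHz.
125 MHz mod fs = 27.2 MHz.
27.2 MHz > fs/2 = 16.3 MHz, folds to fs − 27.2 MHz = 5.4 MHz.

5.4 MHz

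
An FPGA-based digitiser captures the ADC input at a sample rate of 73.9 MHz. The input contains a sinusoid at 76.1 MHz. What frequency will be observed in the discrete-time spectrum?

76.1 MHz mod fs = 2.2 MHz.
2.2 MHz ≤ fs/2 = 36.95 MHz, appears at 2.2 MHz.

2.2 MHz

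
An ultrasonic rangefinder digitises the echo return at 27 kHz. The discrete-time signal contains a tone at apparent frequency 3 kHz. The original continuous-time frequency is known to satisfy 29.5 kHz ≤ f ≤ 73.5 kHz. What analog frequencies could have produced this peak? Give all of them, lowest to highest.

Frequencies that alias to 3 kHz are k·fs ± 3 kHz for integer k ≥ 0.
k=0: 3 kHz.
k=1: 24 kHz, 30 kHz.
k=2: 51 kHz, 57 kHz.
k=3: 78 kHz, 84 kHz.
Within [29.5 kHz, 73.5 kHz]: 30 kHz, 51 kHz, 57 kHz.

30 kHz, 51 kHz, 57 kHz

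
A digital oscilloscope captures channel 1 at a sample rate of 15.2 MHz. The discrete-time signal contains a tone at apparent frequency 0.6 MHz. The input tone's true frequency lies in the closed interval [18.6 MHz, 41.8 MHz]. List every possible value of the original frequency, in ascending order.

Frequencies that alias to 0.6 MHz are k·fs ± 0.6 MHz for integer k ≥ 0.
k=0: 0.6 MHz.
k=1: 14.6 MHz, 15.8 MHz.
k=2: 29.8 MHz, 31 MHz.
k=3: 45 MHz, 46.2 MHz.
Within [18.6 MHz, 41.8 MHz]: 29.8 MHz, 31 MHz.

29.8 MHz, 31 MHz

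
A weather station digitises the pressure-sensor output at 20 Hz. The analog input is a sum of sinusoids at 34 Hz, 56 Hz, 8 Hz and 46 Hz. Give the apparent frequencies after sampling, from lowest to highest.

4 Hz, 6 Hz, 8 Hz

fs/2 = 10 Hz.
34 Hz mod fs = 14 Hz.
14 Hz > fs/2 = 10 Hz, folds to fs − 14 Hz = 6 Hz.
56 Hz mod fs = 16 Hz.
16 Hz > fs/2 = 10 Hz, folds to fs − 16 Hz = 4 Hz.
8 Hz ≤ fs/2 = 10 Hz, passes unchanged.
46 Hz mod fs = 6 Hz.
6 Hz ≤ fs/2 = 10 Hz, appears at 6 Hz.
Distinct values: {4 Hz, 6 Hz, 8 Hz}.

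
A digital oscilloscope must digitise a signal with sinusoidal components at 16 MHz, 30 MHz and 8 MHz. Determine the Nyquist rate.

Highest-frequency component: 30 MHz.
Nyquist rate = 2 × 30 MHz = 60 MHz.

60 MHz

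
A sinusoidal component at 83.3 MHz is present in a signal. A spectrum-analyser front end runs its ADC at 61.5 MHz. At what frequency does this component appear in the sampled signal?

21.8 MHz

83.3 MHz mod fs = 21.8 MHz.
21.8 MHz ≤ fs/2 = 30.75 MHz, appears at 21.8 MHz.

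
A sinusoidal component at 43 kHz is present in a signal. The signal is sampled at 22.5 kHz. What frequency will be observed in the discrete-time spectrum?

2 kHz

43 kHz mod fs = 20.5 kHz.
20.5 kHz > fs/2 = 11.25 kHz, folds to fs − 20.5 kHz = 2 kHz.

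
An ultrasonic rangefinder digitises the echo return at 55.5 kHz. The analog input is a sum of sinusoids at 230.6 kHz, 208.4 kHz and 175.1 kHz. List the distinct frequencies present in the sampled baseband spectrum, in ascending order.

8.6 kHz, 13.6 kHz

fs/2 = 27.75 kHz.
230.6 kHz mod fs = 8.6 kHz.
8.6 kHz ≤ fs/2 = 27.75 kHz, appears at 8.6 kHz.
208.4 kHz mod fs = 41.9 kHz.
41.9 kHz > fs/2 = 27.75 kHz, folds to fs − 41.9 kHz = 13.6 kHz.
175.1 kHz mod fs = 8.6 kHz.
8.6 kHz ≤ fs/2 = 27.75 kHz, appears at 8.6 kHz.
Distinct values: {8.6 kHz, 13.6 kHz}.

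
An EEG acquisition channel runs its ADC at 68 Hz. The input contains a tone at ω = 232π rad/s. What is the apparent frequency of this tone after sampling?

ω = 232π rad/s → f = ω/(2π) = 116 Hz.
116 Hz mod fs = 48 Hz.
48 Hz > fs/2 = 34 Hz, folds to fs − 48 Hz = 20 Hz.

20 Hz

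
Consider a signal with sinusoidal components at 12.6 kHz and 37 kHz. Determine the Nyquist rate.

74 kHz

Highest-frequency component: 37 kHz.
Nyquist rate = 2 × 37 kHz = 74 kHz.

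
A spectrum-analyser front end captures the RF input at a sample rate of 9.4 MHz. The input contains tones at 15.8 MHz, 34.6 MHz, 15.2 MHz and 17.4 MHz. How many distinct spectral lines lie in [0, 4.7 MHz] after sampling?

fs/2 = 4.7 MHz.
15.8 MHz mod fs = 6.4 MHz.
6.4 MHz > fs/2 = 4.7 MHz, folds to fs − 6.4 MHz = 3 MHz.
34.6 MHz mod fs = 6.4 MHz.
6.4 MHz > fs/2 = 4.7 MHz, folds to fs − 6.4 MHz = 3 MHz.
15.2 MHz mod fs = 5.8 MHz.
5.8 MHz > fs/2 = 4.7 MHz, folds to fs − 5.8 MHz = 3.6 MHz.
17.4 MHz mod fs = 8 MHz.
8 MHz > fs/2 = 4.7 MHz, folds to fs − 8 MHz = 1.4 MHz.
Distinct values: {1.4 MHz, 3 MHz, 3.6 MHz} → 3.

3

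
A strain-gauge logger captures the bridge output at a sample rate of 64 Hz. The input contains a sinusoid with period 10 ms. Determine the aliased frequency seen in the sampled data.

T = 10 ms → f = 1/T = 100 Hz.
100 Hz mod fs = 36 Hz.
36 Hz > fs/2 = 32 Hz, folds to fs − 36 Hz = 28 Hz.

28 Hz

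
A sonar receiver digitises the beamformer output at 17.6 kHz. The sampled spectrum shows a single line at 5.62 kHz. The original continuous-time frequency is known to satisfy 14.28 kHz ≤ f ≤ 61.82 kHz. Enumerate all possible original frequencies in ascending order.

23.22 kHz, 29.58 kHz, 40.82 kHz, 47.18 kHz, 58.42 kHz

Frequencies that alias to 5.62 kHz are k·fs ± 5.62 kHz for integer k ≥ 0.
k=0: 5.62 kHz.
k=1: 11.98 kHz, 23.22 kHz.
k=2: 29.58 kHz, 40.82 kHz.
k=3: 47.18 kHz, 58.42 kHz.
k=4: 64.78 kHz, 76.02 kHz.
Within [14.28 kHz, 61.82 kHz]: 23.22 kHz, 29.58 kHz, 40.82 kHz, 47.18 kHz, 58.42 kHz.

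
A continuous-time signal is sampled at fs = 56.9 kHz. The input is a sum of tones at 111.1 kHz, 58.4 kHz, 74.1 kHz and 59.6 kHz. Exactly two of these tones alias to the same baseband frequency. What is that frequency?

2.7 kHz

fs/2 = 28.45 kHz.
111.1 kHz mod fs = 54.2 kHz.
54.2 kHz > fs/2 = 28.45 kHz, folds to fs − 54.2 kHz = 2.7 kHz.
58.4 kHz mod fs = 1.5 kHz.
1.5 kHz ≤ fs/2 = 28.45 kHz, appears at 1.5 kHz.
74.1 kHz mod fs = 17.2 kHz.
17.2 kHz ≤ fs/2 = 28.45 kHz, appears at 17.2 kHz.
59.6 kHz mod fs = 2.7 kHz.
2.7 kHz ≤ fs/2 = 28.45 kHz, appears at 2.7 kHz.
59.6 kHz and 111.1 kHz both map to 2.7 kHz.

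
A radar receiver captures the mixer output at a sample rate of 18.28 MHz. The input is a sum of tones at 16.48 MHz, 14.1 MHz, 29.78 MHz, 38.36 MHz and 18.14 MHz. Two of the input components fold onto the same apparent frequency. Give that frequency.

1.8 MHz

fs/2 = 9.14 MHz.
16.48 MHz > fs/2 = 9.14 MHz, folds to fs − 16.48 MHz = 1.8 MHz.
14.1 MHz > fs/2 = 9.14 MHz, folds to fs − 14.1 MHz = 4.18 MHz.
29.78 MHz mod fs = 11.5 MHz.
11.5 MHz > fs/2 = 9.14 MHz, folds to fs − 11.5 MHz = 6.78 MHz.
38.36 MHz mod fs = 1.8 MHz.
1.8 MHz ≤ fs/2 = 9.14 MHz, appears at 1.8 MHz.
18.14 MHz > fs/2 = 9.14 MHz, folds to fs − 18.14 MHz = 0.14 MHz.
16.48 MHz and 38.36 MHz both map to 1.8 MHz.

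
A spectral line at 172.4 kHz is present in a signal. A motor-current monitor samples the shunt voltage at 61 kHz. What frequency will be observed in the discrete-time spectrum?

10.6 kHz

172.4 kHz mod fs = 50.4 kHz.
50.4 kHz > fs/2 = 30.5 kHz, folds to fs − 50.4 kHz = 10.6 kHz.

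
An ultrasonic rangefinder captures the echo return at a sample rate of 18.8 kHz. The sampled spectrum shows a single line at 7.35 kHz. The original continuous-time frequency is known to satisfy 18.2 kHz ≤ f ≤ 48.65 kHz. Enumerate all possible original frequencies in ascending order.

26.15 kHz, 30.25 kHz, 44.95 kHz

Frequencies that alias to 7.35 kHz are k·fs ± 7.35 kHz for integer k ≥ 0.
k=0: 7.35 kHz.
k=1: 11.45 kHz, 26.15 kHz.
k=2: 30.25 kHz, 44.95 kHz.
k=3: 49.05 kHz, 63.75 kHz.
Within [18.2 kHz, 48.65 kHz]: 26.15 kHz, 30.25 kHz, 44.95 kHz.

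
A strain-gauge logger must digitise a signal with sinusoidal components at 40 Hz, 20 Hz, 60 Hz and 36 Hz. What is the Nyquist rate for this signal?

120 Hz

Highest-frequency component: 60 Hz.
Nyquist rate = 2 × 60 Hz = 120 Hz.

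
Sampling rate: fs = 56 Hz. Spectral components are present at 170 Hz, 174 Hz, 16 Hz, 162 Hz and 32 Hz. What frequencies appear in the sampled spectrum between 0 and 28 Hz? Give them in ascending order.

fs/2 = 28 Hz.
170 Hz mod fs = 2 Hz.
2 Hz ≤ fs/2 = 28 Hz, appears at 2 Hz.
174 Hz mod fs = 6 Hz.
6 Hz ≤ fs/2 = 28 Hz, appears at 6 Hz.
16 Hz ≤ fs/2 = 28 Hz, passes unchanged.
162 Hz mod fs = 50 Hz.
50 Hz > fs/2 = 28 Hz, folds to fs − 50 Hz = 6 Hz.
32 Hz > fs/2 = 28 Hz, folds to fs − 32 Hz = 24 Hz.
Distinct values: {2 Hz, 6 Hz, 16 Hz, 24 Hz}.

2 Hz, 6 Hz, 16 Hz, 24 Hz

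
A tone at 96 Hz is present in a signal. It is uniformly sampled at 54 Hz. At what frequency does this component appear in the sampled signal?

96 Hz mod fs = 42 Hz.
42 Hz > fs/2 = 27 Hz, folds to fs − 42 Hz = 12 Hz.

12 Hz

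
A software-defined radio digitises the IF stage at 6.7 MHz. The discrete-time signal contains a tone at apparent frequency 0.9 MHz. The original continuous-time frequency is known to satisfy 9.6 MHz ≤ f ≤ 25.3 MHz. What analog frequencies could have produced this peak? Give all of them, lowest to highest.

Frequencies that alias to 0.9 MHz are k·fs ± 0.9 MHz for integer k ≥ 0.
k=0: 0.9 MHz.
k=1: 5.8 MHz, 7.6 MHz.
k=2: 12.5 MHz, 14.3 MHz.
k=3: 19.2 MHz, 21 MHz.
k=4: 25.9 MHz, 27.7 MHz.
Within [9.6 MHz, 25.3 MHz]: 12.5 MHz, 14.3 MHz, 19.2 MHz, 21 MHz.

12.5 MHz, 14.3 MHz, 19.2 MHz, 21 MHz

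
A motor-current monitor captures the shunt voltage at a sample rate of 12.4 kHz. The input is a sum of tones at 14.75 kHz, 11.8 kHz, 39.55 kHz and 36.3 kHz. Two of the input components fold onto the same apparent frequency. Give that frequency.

2.35 kHz

fs/2 = 6.2 kHz.
14.75 kHz mod fs = 2.35 kHz.
2.35 kHz ≤ fs/2 = 6.2 kHz, appears at 2.35 kHz.
11.8 kHz > fs/2 = 6.2 kHz, folds to fs − 11.8 kHz = 0.6 kHz.
39.55 kHz mod fs = 2.35 kHz.
2.35 kHz ≤ fs/2 = 6.2 kHz, appears at 2.35 kHz.
36.3 kHz mod fs = 11.5 kHz.
11.5 kHz > fs/2 = 6.2 kHz, folds to fs − 11.5 kHz = 0.9 kHz.
14.75 kHz and 39.55 kHz both map to 2.35 kHz.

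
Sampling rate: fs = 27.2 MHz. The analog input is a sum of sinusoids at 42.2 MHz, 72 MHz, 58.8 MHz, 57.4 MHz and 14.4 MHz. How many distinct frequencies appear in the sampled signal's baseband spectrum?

fs/2 = 13.6 MHz.
42.2 MHz mod fs = 15 MHz.
15 MHz > fs/2 = 13.6 MHz, folds to fs − 15 MHz = 12.2 MHz.
72 MHz mod fs = 17.6 MHz.
17.6 MHz > fs/2 = 13.6 MHz, folds to fs − 17.6 MHz = 9.6 MHz.
58.8 MHz mod fs = 4.4 MHz.
4.4 MHz ≤ fs/2 = 13.6 MHz, appears at 4.4 MHz.
57.4 MHz mod fs = 3 MHz.
3 MHz ≤ fs/2 = 13.6 MHz, appears at 3 MHz.
14.4 MHz > fs/2 = 13.6 MHz, folds to fs − 14.4 MHz = 12.8 MHz.
Distinct values: {3 MHz, 4.4 MHz, 9.6 MHz, 12.2 MHz, 12.8 MHz} → 5.

5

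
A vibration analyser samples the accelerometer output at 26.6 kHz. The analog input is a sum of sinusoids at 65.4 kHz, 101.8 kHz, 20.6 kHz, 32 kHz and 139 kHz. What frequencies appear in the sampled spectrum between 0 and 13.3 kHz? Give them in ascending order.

4.6 kHz, 5.4 kHz, 6 kHz, 12.2 kHz

fs/2 = 13.3 kHz.
65.4 kHz mod fs = 12.2 kHz.
12.2 kHz ≤ fs/2 = 13.3 kHz, appears at 12.2 kHz.
101.8 kHz mod fs = 22 kHz.
22 kHz > fs/2 = 13.3 kHz, folds to fs − 22 kHz = 4.6 kHz.
20.6 kHz > fs/2 = 13.3 kHz, folds to fs − 20.6 kHz = 6 kHz.
32 kHz mod fs = 5.4 kHz.
5.4 kHz ≤ fs/2 = 13.3 kHz, appears at 5.4 kHz.
139 kHz mod fs = 6 kHz.
6 kHz ≤ fs/2 = 13.3 kHz, appears at 6 kHz.
Distinct values: {4.6 kHz, 5.4 kHz, 6 kHz, 12.2 kHz}.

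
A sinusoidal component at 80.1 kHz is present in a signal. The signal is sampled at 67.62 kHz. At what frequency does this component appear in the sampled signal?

12.48 kHz

80.1 kHz mod fs = 12.48 kHz.
12.48 kHz ≤ fs/2 = 33.81 kHz, appears at 12.48 kHz.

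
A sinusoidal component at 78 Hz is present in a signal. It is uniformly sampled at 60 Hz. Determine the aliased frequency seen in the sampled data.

18 Hz

78 Hz mod fs = 18 Hz.
18 Hz ≤ fs/2 = 30 Hz, appears at 18 Hz.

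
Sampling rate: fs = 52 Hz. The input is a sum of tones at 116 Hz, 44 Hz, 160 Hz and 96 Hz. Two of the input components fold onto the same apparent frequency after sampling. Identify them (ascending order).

fs/2 = 26 Hz.
116 Hz mod fs = 12 Hz.
12 Hz ≤ fs/2 = 26 Hz, appears at 12 Hz.
44 Hz > fs/2 = 26 Hz, folds to fs − 44 Hz = 8 Hz.
160 Hz mod fs = 4 Hz.
4 Hz ≤ fs/2 = 26 Hz, appears at 4 Hz.
96 Hz mod fs = 44 Hz.
44 Hz > fs/2 = 26 Hz, folds to fs − 44 Hz = 8 Hz.
44 Hz and 96 Hz both map to 8 Hz.

44 Hz, 96 Hz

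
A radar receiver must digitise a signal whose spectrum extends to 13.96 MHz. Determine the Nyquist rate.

27.92 MHz

Nyquist rate = 2 × 13.96 MHz = 27.92 MHz.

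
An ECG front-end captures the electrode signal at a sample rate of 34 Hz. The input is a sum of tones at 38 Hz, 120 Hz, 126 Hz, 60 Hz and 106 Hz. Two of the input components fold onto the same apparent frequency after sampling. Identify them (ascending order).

fs/2 = 17 Hz.
38 Hz mod fs = 4 Hz.
4 Hz ≤ fs/2 = 17 Hz, appears at 4 Hz.
120 Hz mod fs = 18 Hz.
18 Hz > fs/2 = 17 Hz, folds to fs − 18 Hz = 16 Hz.
126 Hz mod fs = 24 Hz.
24 Hz > fs/2 = 17 Hz, folds to fs − 24 Hz = 10 Hz.
60 Hz mod fs = 26 Hz.
26 Hz > fs/2 = 17 Hz, folds to fs − 26 Hz = 8 Hz.
106 Hz mod fs = 4 Hz.
4 Hz ≤ fs/2 = 17 Hz, appears at 4 Hz.
38 Hz and 106 Hz both map to 4 Hz.

38 Hz, 106 Hz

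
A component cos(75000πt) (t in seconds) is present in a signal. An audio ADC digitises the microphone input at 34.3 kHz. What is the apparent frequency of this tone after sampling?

ω = 75000π rad/s → f = ω/(2π) = 37500 Hz = 37.5 kHz.
37.5 kHz mod fs = 3.2 kHz.
3.2 kHz ≤ fs/2 = 17.15 kHz, appears at 3.2 kHz.

3.2 kHz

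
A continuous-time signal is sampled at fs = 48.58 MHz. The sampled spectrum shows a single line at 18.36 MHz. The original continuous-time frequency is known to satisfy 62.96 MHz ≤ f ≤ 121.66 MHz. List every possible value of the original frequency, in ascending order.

66.94 MHz, 78.8 MHz, 115.52 MHz

Frequencies that alias to 18.36 MHz are k·fs ± 18.36 MHz for integer k ≥ 0.
k=0: 18.36 MHz.
k=1: 30.22 MHz, 66.94 MHz.
k=2: 78.8 MHz, 115.52 MHz.
k=3: 127.38 MHz, 164.1 MHz.
Within [62.96 MHz, 121.66 MHz]: 66.94 MHz, 78.8 MHz, 115.52 MHz.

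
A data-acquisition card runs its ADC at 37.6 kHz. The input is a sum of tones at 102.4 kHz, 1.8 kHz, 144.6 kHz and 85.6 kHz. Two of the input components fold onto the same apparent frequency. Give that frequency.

10.4 kHz

fs/2 = 18.8 kHz.
102.4 kHz mod fs = 27.2 kHz.
27.2 kHz > fs/2 = 18.8 kHz, folds to fs − 27.2 kHz = 10.4 kHz.
1.8 kHz ≤ fs/2 = 18.8 kHz, passes unchanged.
144.6 kHz mod fs = 31.8 kHz.
31.8 kHz > fs/2 = 18.8 kHz, folds to fs − 31.8 kHz = 5.8 kHz.
85.6 kHz mod fs = 10.4 kHz.
10.4 kHz ≤ fs/2 = 18.8 kHz, appears at 10.4 kHz.
85.6 kHz and 102.4 kHz both map to 10.4 kHz.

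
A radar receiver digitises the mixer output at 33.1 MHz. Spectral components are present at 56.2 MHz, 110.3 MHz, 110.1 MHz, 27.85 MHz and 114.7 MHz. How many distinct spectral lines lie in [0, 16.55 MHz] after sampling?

5

fs/2 = 16.55 MHz.
56.2 MHz mod fs = 23.1 MHz.
23.1 MHz > fs/2 = 16.55 MHz, folds to fs − 23.1 MHz = 10 MHz.
110.3 MHz mod fs = 11 MHz.
11 MHz ≤ fs/2 = 16.55 MHz, appears at 11 MHz.
110.1 MHz mod fs = 10.8 MHz.
10.8 MHz ≤ fs/2 = 16.55 MHz, appears at 10.8 MHz.
27.85 MHz > fs/2 = 16.55 MHz, folds to fs − 27.85 MHz = 5.25 MHz.
114.7 MHz mod fs = 15.4 MHz.
15.4 MHz ≤ fs/2 = 16.55 MHz, appears at 15.4 MHz.
Distinct values: {5.25 MHz, 10 MHz, 10.8 MHz, 11 MHz, 15.4 MHz} → 5.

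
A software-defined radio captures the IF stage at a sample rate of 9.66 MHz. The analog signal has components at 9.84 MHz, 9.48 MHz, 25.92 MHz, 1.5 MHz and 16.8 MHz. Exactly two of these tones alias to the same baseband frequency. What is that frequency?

0.18 MHz

fs/2 = 4.83 MHz.
9.84 MHz mod fs = 0.18 MHz.
0.18 MHz ≤ fs/2 = 4.83 MHz, appears at 0.18 MHz.
9.48 MHz > fs/2 = 4.83 MHz, folds to fs − 9.48 MHz = 0.18 MHz.
25.92 MHz mod fs = 6.6 MHz.
6.6 MHz > fs/2 = 4.83 MHz, folds to fs − 6.6 MHz = 3.06 MHz.
1.5 MHz ≤ fs/2 = 4.83 MHz, passes unchanged.
16.8 MHz mod fs = 7.14 MHz.
7.14 MHz > fs/2 = 4.83 MHz, folds to fs − 7.14 MHz = 2.52 MHz.
9.48 MHz and 9.84 MHz both map to 0.18 MHz.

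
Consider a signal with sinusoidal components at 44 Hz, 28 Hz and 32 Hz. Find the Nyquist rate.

Highest-frequency component: 44 Hz.
Nyquist rate = 2 × 44 Hz = 88 Hz.

88 Hz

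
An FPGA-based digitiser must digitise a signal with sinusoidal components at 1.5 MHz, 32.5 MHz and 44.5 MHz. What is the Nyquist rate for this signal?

89 MHz

Highest-frequency component: 44.5 MHz.
Nyquist rate = 2 × 44.5 MHz = 89 MHz.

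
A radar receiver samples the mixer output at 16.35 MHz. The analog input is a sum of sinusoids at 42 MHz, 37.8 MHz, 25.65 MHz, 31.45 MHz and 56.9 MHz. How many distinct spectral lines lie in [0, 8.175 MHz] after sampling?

fs/2 = 8.175 MHz.
42 MHz mod fs = 9.3 MHz.
9.3 MHz > fs/2 = 8.175 MHz, folds to fs − 9.3 MHz = 7.05 MHz.
37.8 MHz mod fs = 5.1 MHz.
5.1 MHz ≤ fs/2 = 8.175 MHz, appears at 5.1 MHz.
25.65 MHz mod fs = 9.3 MHz.
9.3 MHz > fs/2 = 8.175 MHz, folds to fs − 9.3 MHz = 7.05 MHz.
31.45 MHz mod fs = 15.1 MHz.
15.1 MHz > fs/2 = 8.175 MHz, folds to fs − 15.1 MHz = 1.25 MHz.
56.9 MHz mod fs = 7.85 MHz.
7.85 MHz ≤ fs/2 = 8.175 MHz, appears at 7.85 MHz.
Distinct values: {1.25 MHz, 5.1 MHz, 7.05 MHz, 7.85 MHz} → 4.

4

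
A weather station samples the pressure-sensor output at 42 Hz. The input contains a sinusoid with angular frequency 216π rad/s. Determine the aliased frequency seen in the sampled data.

18 Hz

ω = 216π rad/s → f = ω/(2π) = 108 Hz.
108 Hz mod fs = 24 Hz.
24 Hz > fs/2 = 21 Hz, folds to fs − 24 Hz = 18 Hz.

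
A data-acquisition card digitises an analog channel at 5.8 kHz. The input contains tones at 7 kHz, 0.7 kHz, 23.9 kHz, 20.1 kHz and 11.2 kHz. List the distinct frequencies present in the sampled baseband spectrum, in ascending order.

fs/2 = 2.9 kHz.
7 kHz mod fs = 1.2 kHz.
1.2 kHz ≤ fs/2 = 2.9 kHz, appears at 1.2 kHz.
0.7 kHz ≤ fs/2 = 2.9 kHz, passes unchanged.
23.9 kHz mod fs = 0.7 kHz.
0.7 kHz ≤ fs/2 = 2.9 kHz, appears at 0.7 kHz.
20.1 kHz mod fs = 2.7 kHz.
2.7 kHz ≤ fs/2 = 2.9 kHz, appears at 2.7 kHz.
11.2 kHz mod fs = 5.4 kHz.
5.4 kHz > fs/2 = 2.9 kHz, folds to fs − 5.4 kHz = 0.4 kHz.
Distinct values: {0.4 kHz, 0.7 kHz, 1.2 kHz, 2.7 kHz}.

0.4 kHz, 0.7 kHz, 1.2 kHz, 2.7 kHz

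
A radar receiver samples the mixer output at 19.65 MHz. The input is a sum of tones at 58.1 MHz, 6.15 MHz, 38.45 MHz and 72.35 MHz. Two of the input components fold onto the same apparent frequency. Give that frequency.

0.85 MHz

fs/2 = 9.825 MHz.
58.1 MHz mod fs = 18.8 MHz.
18.8 MHz > fs/2 = 9.825 MHz, folds to fs − 18.8 MHz = 0.85 MHz.
6.15 MHz ≤ fs/2 = 9.825 MHz, passes unchanged.
38.45 MHz mod fs = 18.8 MHz.
18.8 MHz > fs/2 = 9.825 MHz, folds to fs − 18.8 MHz = 0.85 MHz.
72.35 MHz mod fs = 13.4 MHz.
13.4 MHz > fs/2 = 9.825 MHz, folds to fs − 13.4 MHz = 6.25 MHz.
38.45 MHz and 58.1 MHz both map to 0.85 MHz.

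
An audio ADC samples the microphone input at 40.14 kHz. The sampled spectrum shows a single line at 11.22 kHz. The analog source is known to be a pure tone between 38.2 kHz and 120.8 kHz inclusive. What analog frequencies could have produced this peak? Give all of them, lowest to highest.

Frequencies that alias to 11.22 kHz are k·fs ± 11.22 kHz for integer k ≥ 0.
k=0: 11.22 kHz.
k=1: 28.92 kHz, 51.36 kHz.
k=2: 69.06 kHz, 91.5 kHz.
k=3: 109.2 kHz, 131.64 kHz.
k=4: 149.34 kHz, 171.78 kHz.
Within [38.2 kHz, 120.8 kHz]: 51.36 kHz, 69.06 kHz, 91.5 kHz, 109.2 kHz.

51.36 kHz, 69.06 kHz, 91.5 kHz, 109.2 kHz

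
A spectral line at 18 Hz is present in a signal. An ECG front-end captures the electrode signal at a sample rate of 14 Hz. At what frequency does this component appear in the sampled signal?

18 Hz mod fs = 4 Hz.
4 Hz ≤ fs/2 = 7 Hz, appears at 4 Hz.

4 Hz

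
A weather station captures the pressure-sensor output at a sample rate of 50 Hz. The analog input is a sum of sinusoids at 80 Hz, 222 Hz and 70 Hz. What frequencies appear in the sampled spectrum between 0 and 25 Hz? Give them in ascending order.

fs/2 = 25 Hz.
80 Hz mod fs = 30 Hz.
30 Hz > fs/2 = 25 Hz, folds to fs − 30 Hz = 20 Hz.
222 Hz mod fs = 22 Hz.
22 Hz ≤ fs/2 = 25 Hz, appears at 22 Hz.
70 Hz mod fs = 20 Hz.
20 Hz ≤ fs/2 = 25 Hz, appears at 20 Hz.
Distinct values: {20 Hz, 22 Hz}.

20 Hz, 22 Hz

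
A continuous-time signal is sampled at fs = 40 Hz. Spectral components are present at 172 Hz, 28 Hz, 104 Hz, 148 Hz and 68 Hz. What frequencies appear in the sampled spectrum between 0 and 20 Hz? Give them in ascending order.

fs/2 = 20 Hz.
172 Hz mod fs = 12 Hz.
12 Hz ≤ fs/2 = 20 Hz, appears at 12 Hz.
28 Hz > fs/2 = 20 Hz, folds to fs − 28 Hz = 12 Hz.
104 Hz mod fs = 24 Hz.
24 Hz > fs/2 = 20 Hz, folds to fs − 24 Hz = 16 Hz.
148 Hz mod fs = 28 Hz.
28 Hz > fs/2 = 20 Hz, folds to fs − 28 Hz = 12 Hz.
68 Hz mod fs = 28 Hz.
28 Hz > fs/2 = 20 Hz, folds to fs − 28 Hz = 12 Hz.
Distinct values: {12 Hz, 16 Hz}.

12 Hz, 16 Hz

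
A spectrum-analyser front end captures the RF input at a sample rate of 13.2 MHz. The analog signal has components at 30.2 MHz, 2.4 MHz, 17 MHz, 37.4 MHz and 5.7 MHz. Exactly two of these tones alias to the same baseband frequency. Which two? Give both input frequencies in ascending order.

17 MHz, 30.2 MHz

fs/2 = 6.6 MHz.
30.2 MHz mod fs = 3.8 MHz.
3.8 MHz ≤ fs/2 = 6.6 MHz, appears at 3.8 MHz.
2.4 MHz ≤ fs/2 = 6.6 MHz, passes unchanged.
17 MHz mod fs = 3.8 MHz.
3.8 MHz ≤ fs/2 = 6.6 MHz, appears at 3.8 MHz.
37.4 MHz mod fs = 11 MHz.
11 MHz > fs/2 = 6.6 MHz, folds to fs − 11 MHz = 2.2 MHz.
5.7 MHz ≤ fs/2 = 6.6 MHz, passes unchanged.
17 MHz and 30.2 MHz both map to 3.8 MHz.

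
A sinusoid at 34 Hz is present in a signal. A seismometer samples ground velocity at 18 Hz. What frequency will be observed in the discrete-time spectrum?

2 Hz

34 Hz mod fs = 16 Hz.
16 Hz > fs/2 = 9 Hz, folds to fs − 16 Hz = 2 Hz.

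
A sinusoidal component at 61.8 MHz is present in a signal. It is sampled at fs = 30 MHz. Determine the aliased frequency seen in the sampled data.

61.8 MHz mod fs = 1.8 MHz.
1.8 MHz ≤ fs/2 = 15 MHz, appears at 1.8 MHz.

1.8 MHz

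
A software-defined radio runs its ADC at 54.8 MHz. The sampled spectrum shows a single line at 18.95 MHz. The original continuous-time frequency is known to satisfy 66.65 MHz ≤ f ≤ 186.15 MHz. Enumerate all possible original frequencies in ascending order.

Frequencies that alias to 18.95 MHz are k·fs ± 18.95 MHz for integer k ≥ 0.
k=0: 18.95 MHz.
k=1: 35.85 MHz, 73.75 MHz.
k=2: 90.65 MHz, 128.55 MHz.
k=3: 145.45 MHz, 183.35 MHz.
k=4: 200.25 MHz, 238.15 MHz.
Within [66.65 MHz, 186.15 MHz]: 73.75 MHz, 90.65 MHz, 128.55 MHz, 145.45 MHz, 183.35 MHz.

73.75 MHz, 90.65 MHz, 128.55 MHz, 145.45 MHz, 183.35 MHz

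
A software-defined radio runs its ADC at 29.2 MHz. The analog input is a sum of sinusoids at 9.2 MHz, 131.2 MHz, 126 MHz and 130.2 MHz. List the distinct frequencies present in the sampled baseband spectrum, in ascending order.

fs/2 = 14.6 MHz.
9.2 MHz ≤ fs/2 = 14.6 MHz, passes unchanged.
131.2 MHz mod fs = 14.4 MHz.
14.4 MHz ≤ fs/2 = 14.6 MHz, appears at 14.4 MHz.
126 MHz mod fs = 9.2 MHz.
9.2 MHz ≤ fs/2 = 14.6 MHz, appears at 9.2 MHz.
130.2 MHz mod fs = 13.4 MHz.
13.4 MHz ≤ fs/2 = 14.6 MHz, appears at 13.4 MHz.
Distinct values: {9.2 MHz, 13.4 MHz, 14.4 MHz}.

9.2 MHz, 13.4 MHz, 14.4 MHz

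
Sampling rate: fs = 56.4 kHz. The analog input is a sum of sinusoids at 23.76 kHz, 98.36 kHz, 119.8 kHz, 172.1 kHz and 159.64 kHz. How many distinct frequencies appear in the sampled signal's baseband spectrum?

5

fs/2 = 28.2 kHz.
23.76 kHz ≤ fs/2 = 28.2 kHz, passes unchanged.
98.36 kHz mod fs = 41.96 kHz.
41.96 kHz > fs/2 = 28.2 kHz, folds to fs − 41.96 kHz = 14.44 kHz.
119.8 kHz mod fs = 7 kHz.
7 kHz ≤ fs/2 = 28.2 kHz, appears at 7 kHz.
172.1 kHz mod fs = 2.9 kHz.
2.9 kHz ≤ fs/2 = 28.2 kHz, appears at 2.9 kHz.
159.64 kHz mod fs = 46.84 kHz.
46.84 kHz > fs/2 = 28.2 kHz, folds to fs − 46.84 kHz = 9.56 kHz.
Distinct values: {2.9 kHz, 7 kHz, 9.56 kHz, 14.44 kHz, 23.76 kHz} → 5.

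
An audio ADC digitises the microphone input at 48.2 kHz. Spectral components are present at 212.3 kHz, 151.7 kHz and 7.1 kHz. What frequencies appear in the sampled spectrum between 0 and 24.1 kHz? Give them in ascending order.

fs/2 = 24.1 kHz.
212.3 kHz mod fs = 19.5 kHz.
19.5 kHz ≤ fs/2 = 24.1 kHz, appears at 19.5 kHz.
151.7 kHz mod fs = 7.1 kHz.
7.1 kHz ≤ fs/2 = 24.1 kHz, appears at 7.1 kHz.
7.1 kHz ≤ fs/2 = 24.1 kHz, passes unchanged.
Distinct values: {7.1 kHz, 19.5 kHz}.

7.1 kHz, 19.5 kHz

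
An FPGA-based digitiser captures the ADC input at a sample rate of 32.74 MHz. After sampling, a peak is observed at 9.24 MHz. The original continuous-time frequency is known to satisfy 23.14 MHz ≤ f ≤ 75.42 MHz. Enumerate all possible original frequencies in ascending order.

23.5 MHz, 41.98 MHz, 56.24 MHz, 74.72 MHz

Frequencies that alias to 9.24 MHz are k·fs ± 9.24 MHz for integer k ≥ 0.
k=0: 9.24 MHz.
k=1: 23.5 MHz, 41.98 MHz.
k=2: 56.24 MHz, 74.72 MHz.
k=3: 88.98 MHz, 107.46 MHz.
Within [23.14 MHz, 75.42 MHz]: 23.5 MHz, 41.98 MHz, 56.24 MHz, 74.72 MHz.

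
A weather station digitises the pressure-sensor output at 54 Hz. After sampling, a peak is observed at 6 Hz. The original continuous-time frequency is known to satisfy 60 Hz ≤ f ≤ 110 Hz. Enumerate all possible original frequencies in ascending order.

Frequencies that alias to 6 Hz are k·fs ± 6 Hz for integer k ≥ 0.
k=0: 6 Hz.
k=1: 48 Hz, 60 Hz.
k=2: 102 Hz, 114 Hz.
k=3: 156 Hz, 168 Hz.
Within [60 Hz, 110 Hz]: 60 Hz, 102 Hz.

60 Hz, 102 Hz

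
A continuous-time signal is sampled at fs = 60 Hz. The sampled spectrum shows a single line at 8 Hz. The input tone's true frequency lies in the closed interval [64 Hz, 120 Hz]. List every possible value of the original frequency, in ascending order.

Frequencies that alias to 8 Hz are k·fs ± 8 Hz for integer k ≥ 0.
k=0: 8 Hz.
k=1: 52 Hz, 68 Hz.
k=2: 112 Hz, 128 Hz.
k=3: 172 Hz, 188 Hz.
Within [64 Hz, 120 Hz]: 68 Hz, 112 Hz.

68 Hz, 112 Hz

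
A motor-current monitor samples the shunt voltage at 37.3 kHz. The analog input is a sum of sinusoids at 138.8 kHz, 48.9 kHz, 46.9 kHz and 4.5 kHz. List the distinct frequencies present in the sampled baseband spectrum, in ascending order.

4.5 kHz, 9.6 kHz, 10.4 kHz, 11.6 kHz

fs/2 = 18.65 kHz.
138.8 kHz mod fs = 26.9 kHz.
26.9 kHz > fs/2 = 18.65 kHz, folds to fs − 26.9 kHz = 10.4 kHz.
48.9 kHz mod fs = 11.6 kHz.
11.6 kHz ≤ fs/2 = 18.65 kHz, appears at 11.6 kHz.
46.9 kHz mod fs = 9.6 kHz.
9.6 kHz ≤ fs/2 = 18.65 kHz, appears at 9.6 kHz.
4.5 kHz ≤ fs/2 = 18.65 kHz, passes unchanged.
Distinct values: {4.5 kHz, 9.6 kHz, 10.4 kHz, 11.6 kHz}.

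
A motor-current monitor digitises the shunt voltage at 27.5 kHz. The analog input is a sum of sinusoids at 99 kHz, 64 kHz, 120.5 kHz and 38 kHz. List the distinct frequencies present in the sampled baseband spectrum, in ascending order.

fs/2 = 13.75 kHz.
99 kHz mod fs = 16.5 kHz.
16.5 kHz > fs/2 = 13.75 kHz, folds to fs − 16.5 kHz = 11 kHz.
64 kHz mod fs = 9 kHz.
9 kHz ≤ fs/2 = 13.75 kHz, appears at 9 kHz.
120.5 kHz mod fs = 10.5 kHz.
10.5 kHz ≤ fs/2 = 13.75 kHz, appears at 10.5 kHz.
38 kHz mod fs = 10.5 kHz.
10.5 kHz ≤ fs/2 = 13.75 kHz, appears at 10.5 kHz.
Distinct values: {9 kHz, 10.5 kHz, 11 kHz}.

9 kHz, 10.5 kHz, 11 kHz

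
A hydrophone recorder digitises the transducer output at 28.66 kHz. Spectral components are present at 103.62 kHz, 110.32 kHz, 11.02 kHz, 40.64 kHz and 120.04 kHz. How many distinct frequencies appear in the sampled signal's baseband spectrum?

4

fs/2 = 14.33 kHz.
103.62 kHz mod fs = 17.64 kHz.
17.64 kHz > fs/2 = 14.33 kHz, folds to fs − 17.64 kHz = 11.02 kHz.
110.32 kHz mod fs = 24.34 kHz.
24.34 kHz > fs/2 = 14.33 kHz, folds to fs − 24.34 kHz = 4.32 kHz.
11.02 kHz ≤ fs/2 = 14.33 kHz, passes unchanged.
40.64 kHz mod fs = 11.98 kHz.
11.98 kHz ≤ fs/2 = 14.33 kHz, appears at 11.98 kHz.
120.04 kHz mod fs = 5.4 kHz.
5.4 kHz ≤ fs/2 = 14.33 kHz, appears at 5.4 kHz.
Distinct values: {4.32 kHz, 5.4 kHz, 11.02 kHz, 11.98 kHz} → 4.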